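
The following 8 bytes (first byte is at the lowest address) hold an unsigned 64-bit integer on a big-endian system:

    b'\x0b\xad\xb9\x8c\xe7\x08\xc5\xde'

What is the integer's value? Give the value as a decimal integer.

Big-endian stores the most-significant byte at the lowest address.
The bytes are already most-significant first: 0x0BADB98CE708C5DE.
0x0BADB98CE708C5DE = 841532720210822622.

841532720210822622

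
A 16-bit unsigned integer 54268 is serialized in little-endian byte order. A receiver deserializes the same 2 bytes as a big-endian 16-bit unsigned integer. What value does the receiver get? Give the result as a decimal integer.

54268 in 16-bit hexadecimal is 0xD3FC.
Stored little-endian, the bytes at ascending addresses are FC D3.
Read back as big-endian, the last byte is least significant, giving 0xFCD3.
0xFCD3 = 64723.

64723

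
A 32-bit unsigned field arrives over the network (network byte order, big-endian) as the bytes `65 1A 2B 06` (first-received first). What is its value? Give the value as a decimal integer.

1696213766

Big-endian: lowest address holds the most-significant byte.
The bytes are already most-significant first: 0x651A2B06.
0x651A2B06 = 1696213766.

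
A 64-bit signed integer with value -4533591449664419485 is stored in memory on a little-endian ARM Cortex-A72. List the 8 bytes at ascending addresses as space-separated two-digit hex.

63 09 01 B6 98 72 15 C1

Two's complement of -4533591449664419485 in 64 bits: 4533591449664419485 = 0x3EEA8D6749FEF69D; invert → 0xC1157298B6010962; add 1 → 0xC1157298B6010963.
Split into bytes (most-significant first): C1 15 72 98 B6 01 09 63.
In little-endian order the low byte comes first in memory.
So at ascending addresses the bytes are 63 09 01 B6 98 72 15 C1.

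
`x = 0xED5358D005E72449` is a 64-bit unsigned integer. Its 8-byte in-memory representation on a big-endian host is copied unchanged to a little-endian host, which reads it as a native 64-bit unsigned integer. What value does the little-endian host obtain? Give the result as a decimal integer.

5270591476086625261

Stored big-endian, the bytes at ascending addresses are ED 53 58 D0 05 E7 24 49.
Read back as little-endian, the first byte is least significant, giving 0x4924E705D05853ED.
0x4924E705D05853ED = 5270591476086625261.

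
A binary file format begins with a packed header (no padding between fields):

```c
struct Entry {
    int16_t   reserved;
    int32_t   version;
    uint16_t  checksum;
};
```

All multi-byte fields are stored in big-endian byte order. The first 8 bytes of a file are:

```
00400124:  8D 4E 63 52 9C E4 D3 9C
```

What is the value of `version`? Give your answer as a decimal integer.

`version` follows `reserved` (2 bytes), so it starts at byte offset 2 and occupies 4 bytes.
Bytes at offsets 2..5: 63 52 9C E4.
Big-endian: lowest address holds the most-significant byte.
The bytes are already most-significant first: 0x63529CE4.
0x63529CE4 = 1666358500.

1666358500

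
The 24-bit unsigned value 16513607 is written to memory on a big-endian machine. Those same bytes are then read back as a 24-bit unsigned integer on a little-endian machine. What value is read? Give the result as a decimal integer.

16513607 in 24-bit hexadecimal is 0xFBFA47.
Stored big-endian, the bytes at ascending addresses are FB FA 47.
Read back as little-endian, the first byte is least significant, giving 0x47FAFB.
0x47FAFB = 4717307.

4717307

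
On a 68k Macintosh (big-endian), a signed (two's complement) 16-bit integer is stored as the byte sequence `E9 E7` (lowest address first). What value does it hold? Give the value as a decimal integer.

-5657

Big-endian stores the most-significant byte at the lowest address.
The bytes are already most-significant first: 0xE9E7.
Top bit is set, so as a signed 16-bit value this is 0xE9E7 − 2^16 = -5657.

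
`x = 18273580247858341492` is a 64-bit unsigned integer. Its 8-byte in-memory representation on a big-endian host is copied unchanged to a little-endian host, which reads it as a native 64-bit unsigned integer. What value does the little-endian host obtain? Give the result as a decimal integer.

8423473996544907517

18273580247858341492 in 64-bit hexadecimal is 0xFD98CC6AF830E674.
Stored big-endian, the bytes at ascending addresses are FD 98 CC 6A F8 30 E6 74.
Read back as little-endian, the first byte is least significant, giving 0x74E630F86ACC98FD.
0x74E630F86ACC98FD = 8423473996544907517.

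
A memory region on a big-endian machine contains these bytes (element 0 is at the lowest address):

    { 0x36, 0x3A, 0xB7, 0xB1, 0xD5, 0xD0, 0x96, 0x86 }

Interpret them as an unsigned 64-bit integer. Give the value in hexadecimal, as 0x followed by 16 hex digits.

In big-endian order the high byte comes first in memory.
The bytes are already most-significant first: 0x363AB7B1D5D09686.

0x363AB7B1D5D09686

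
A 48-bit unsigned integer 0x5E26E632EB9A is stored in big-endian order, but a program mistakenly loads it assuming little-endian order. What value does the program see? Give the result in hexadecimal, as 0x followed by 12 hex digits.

Stored big-endian, the bytes at ascending addresses are 5E 26 E6 32 EB 9A.
Read back as little-endian, the first byte is least significant, giving 0x9AEB32E6265E.

0x9AEB32E6265E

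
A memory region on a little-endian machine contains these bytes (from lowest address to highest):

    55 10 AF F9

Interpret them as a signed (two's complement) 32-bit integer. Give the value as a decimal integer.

Little-endian: lowest address holds the least-significant byte.
Reassemble most-significant byte first: F9 AF 10 55 → 0xF9AF1055.
Top bit is set, so as a signed 32-bit value this is 0xF9AF1055 − 2^32 = -105967531.

-105967531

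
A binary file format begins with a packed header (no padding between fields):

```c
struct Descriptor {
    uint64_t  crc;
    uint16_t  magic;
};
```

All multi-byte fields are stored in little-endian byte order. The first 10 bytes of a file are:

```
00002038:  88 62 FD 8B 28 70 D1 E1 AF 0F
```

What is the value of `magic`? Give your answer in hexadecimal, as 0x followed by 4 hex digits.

`magic` follows `crc` (8 bytes), so it starts at byte offset 8 and occupies 2 bytes.
Bytes at offsets 8..9: AF 0F.
In little-endian order the low byte comes first in memory.
Reassemble most-significant byte first: 0F AF → 0x0FAF.

0x0FAF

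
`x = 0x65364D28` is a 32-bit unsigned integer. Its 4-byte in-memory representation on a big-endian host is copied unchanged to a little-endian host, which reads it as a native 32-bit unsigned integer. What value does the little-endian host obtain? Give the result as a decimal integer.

676148837

Stored big-endian, the bytes at ascending addresses are 65 36 4D 28.
Read back as little-endian, the first byte is least significant, giving 0x284D3665.
0x284D3665 = 676148837.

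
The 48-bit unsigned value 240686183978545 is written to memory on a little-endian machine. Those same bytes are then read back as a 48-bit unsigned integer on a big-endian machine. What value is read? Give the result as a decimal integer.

240686183978545 in 48-bit hexadecimal is 0xDAE71E7F9631.
Stored little-endian, the bytes at ascending addresses are 31 96 7F 1E E7 DA.
Read back as big-endian, the last byte is least significant, giving 0x31967F1EE7DA.
0x31967F1EE7DA = 54522447587290.

54522447587290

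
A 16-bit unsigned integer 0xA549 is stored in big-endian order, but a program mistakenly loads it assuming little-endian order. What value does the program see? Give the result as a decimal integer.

Stored big-endian, the bytes at ascending addresses are A5 49.
Read back as little-endian, the first byte is least significant, giving 0x49A5.
0x49A5 = 18853.

18853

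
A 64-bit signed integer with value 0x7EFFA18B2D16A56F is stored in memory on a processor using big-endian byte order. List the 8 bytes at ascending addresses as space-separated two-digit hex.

Split into bytes (most-significant first): 7E FF A1 8B 2D 16 A5 6F.
Big-endian: lowest address holds the most-significant byte.
So the memory order matches the most-significant-first order: 7E FF A1 8B 2D 16 A5 6F.

7E FF A1 8B 2D 16 A5 6F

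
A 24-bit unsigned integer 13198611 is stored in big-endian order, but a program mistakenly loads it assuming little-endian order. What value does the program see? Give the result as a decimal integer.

1271241

13198611 in 24-bit hexadecimal is 0xC96513.
Stored big-endian, the bytes at ascending addresses are C9 65 13.
Read back as little-endian, the first byte is least significant, giving 0x1365C9.
0x1365C9 = 1271241.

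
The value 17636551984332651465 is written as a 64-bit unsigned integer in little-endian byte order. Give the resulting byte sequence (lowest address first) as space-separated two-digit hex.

17636551984332651465 in hexadecimal, padded to 64 bits, is 0xF4C19E9658DBBBC9.
Split into bytes (most-significant first): F4 C1 9E 96 58 DB BB C9.
In little-endian order the low byte comes first in memory.
So at ascending addresses the bytes are C9 BB DB 58 96 9E C1 F4.

C9 BB DB 58 96 9E C1 F4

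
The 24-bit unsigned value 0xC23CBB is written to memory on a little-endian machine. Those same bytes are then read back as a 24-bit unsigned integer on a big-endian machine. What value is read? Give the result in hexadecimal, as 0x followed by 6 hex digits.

0xBB3CC2

Stored little-endian, the bytes at ascending addresses are BB 3C C2.
Read back as big-endian, the last byte is least significant, giving 0xBB3CC2.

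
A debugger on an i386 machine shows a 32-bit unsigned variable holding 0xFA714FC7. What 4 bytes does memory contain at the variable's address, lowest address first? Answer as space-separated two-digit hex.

C7 4F 71 FA

Split into bytes (most-significant first): FA 71 4F C7.
In little-endian order the low byte comes first in memory.
So at ascending addresses the bytes are C7 4F 71 FA.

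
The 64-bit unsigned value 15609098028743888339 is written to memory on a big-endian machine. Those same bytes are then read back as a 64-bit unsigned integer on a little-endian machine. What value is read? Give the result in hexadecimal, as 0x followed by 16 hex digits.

15609098028743888339 in 64-bit hexadecimal is 0xD89EA7F4E3878DD3.
Stored big-endian, the bytes at ascending addresses are D8 9E A7 F4 E3 87 8D D3.
Read back as little-endian, the first byte is least significant, giving 0xD38D87E3F4A79ED8.

0xD38D87E3F4A79ED8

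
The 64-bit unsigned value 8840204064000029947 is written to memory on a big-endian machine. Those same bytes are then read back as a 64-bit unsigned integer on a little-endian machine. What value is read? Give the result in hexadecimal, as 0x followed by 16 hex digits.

8840204064000029947 in 64-bit hexadecimal is 0x7AAEB6C240AFB4FB.
Stored big-endian, the bytes at ascending addresses are 7A AE B6 C2 40 AF B4 FB.
Read back as little-endian, the first byte is least significant, giving 0xFBB4AF40C2B6AE7A.

0xFBB4AF40C2B6AE7A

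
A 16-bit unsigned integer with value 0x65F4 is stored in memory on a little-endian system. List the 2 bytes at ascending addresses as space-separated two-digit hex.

Split into bytes (most-significant first): 65 F4.
In little-endian order the low byte comes first in memory.
So at ascending addresses the bytes are F4 65.

F4 65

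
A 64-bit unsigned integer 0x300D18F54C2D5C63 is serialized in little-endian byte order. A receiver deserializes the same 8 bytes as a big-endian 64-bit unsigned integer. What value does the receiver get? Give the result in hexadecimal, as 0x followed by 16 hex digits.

0x635C2D4CF5180D30

Stored little-endian, the bytes at ascending addresses are 63 5C 2D 4C F5 18 0D 30.
Read back as big-endian, the last byte is least significant, giving 0x635C2D4CF5180D30.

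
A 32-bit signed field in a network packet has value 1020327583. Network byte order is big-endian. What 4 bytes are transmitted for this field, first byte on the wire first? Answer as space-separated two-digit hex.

1020327583 in hexadecimal, padded to 32 bits, is 0x3CD0F69F.
Split into bytes (most-significant first): 3C D0 F6 9F.
Big-endian: lowest address holds the most-significant byte.
So the memory order matches the most-significant-first order: 3C D0 F6 9F.

3C D0 F6 9F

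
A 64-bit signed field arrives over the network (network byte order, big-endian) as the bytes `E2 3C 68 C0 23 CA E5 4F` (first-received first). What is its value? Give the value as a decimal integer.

Big-endian stores the most-significant byte at the lowest address.
The bytes are already most-significant first: 0xE23C68C023CAE54F.
Top bit is set, so as a signed 64-bit value this is 0xE23C68C023CAE54F − 2^64 = -2144724148091689649.

-2144724148091689649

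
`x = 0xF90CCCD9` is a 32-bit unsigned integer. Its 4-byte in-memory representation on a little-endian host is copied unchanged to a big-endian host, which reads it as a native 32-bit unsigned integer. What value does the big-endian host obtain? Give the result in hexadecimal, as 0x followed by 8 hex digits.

0xD9CC0CF9

Stored little-endian, the bytes at ascending addresses are D9 CC 0C F9.
Read back as big-endian, the last byte is least significant, giving 0xD9CC0CF9.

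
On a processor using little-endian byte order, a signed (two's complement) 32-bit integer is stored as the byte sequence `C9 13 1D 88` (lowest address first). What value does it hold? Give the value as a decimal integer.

In little-endian order the low byte comes first in memory.
Reassemble most-significant byte first: 88 1D 13 C9 → 0x881D13C9.
Top bit is set, so as a signed 32-bit value this is 0x881D13C9 − 2^32 = -2011360311.

-2011360311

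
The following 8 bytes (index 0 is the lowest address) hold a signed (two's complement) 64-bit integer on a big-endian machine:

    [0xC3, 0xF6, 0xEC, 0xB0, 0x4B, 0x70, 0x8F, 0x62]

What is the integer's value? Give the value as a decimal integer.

-4326010150118715550

Big-endian: lowest address holds the most-significant byte.
The bytes are already most-significant first: 0xC3F6ECB04B708F62.
Top bit is set, so as a signed 64-bit value this is 0xC3F6ECB04B708F62 − 2^64 = -4326010150118715550.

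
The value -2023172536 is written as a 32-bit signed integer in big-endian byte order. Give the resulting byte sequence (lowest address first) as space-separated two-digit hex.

87 68 D6 48

Two's complement of -2023172536 in 32 bits: 2023172536 = 0x789729B8; invert → 0x8768D647; add 1 → 0x8768D648.
Split into bytes (most-significant first): 87 68 D6 48.
Big-endian: lowest address holds the most-significant byte.
So the memory order matches the most-significant-first order: 87 68 D6 48.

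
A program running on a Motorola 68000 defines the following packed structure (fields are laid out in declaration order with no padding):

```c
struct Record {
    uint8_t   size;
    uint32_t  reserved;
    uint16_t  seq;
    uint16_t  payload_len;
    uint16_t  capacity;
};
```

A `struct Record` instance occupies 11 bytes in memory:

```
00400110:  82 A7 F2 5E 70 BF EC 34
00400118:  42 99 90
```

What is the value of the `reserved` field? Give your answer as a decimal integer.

`reserved` follows `size` (1 byte), so it starts at byte offset 1 and occupies 4 bytes.
Bytes at offsets 1..4: A7 F2 5E 70.
Big-endian: lowest address holds the most-significant byte.
The bytes are already most-significant first: 0xA7F25E70.
0xA7F25E70 = 2817678960.

2817678960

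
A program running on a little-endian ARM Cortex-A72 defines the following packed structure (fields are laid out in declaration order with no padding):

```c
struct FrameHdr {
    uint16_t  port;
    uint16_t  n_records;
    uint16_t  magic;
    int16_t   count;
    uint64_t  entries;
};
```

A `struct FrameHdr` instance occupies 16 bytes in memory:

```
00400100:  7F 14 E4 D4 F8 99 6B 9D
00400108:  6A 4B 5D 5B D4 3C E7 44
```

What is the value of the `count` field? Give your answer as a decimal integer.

-25237

`count` follows `port` (2 B), `n_records` (2 B), `magic` (2 B), so it starts at offset 2 + 2 + 2 = 6 and occupies 2 bytes.
Bytes at offsets 6..7: 6B 9D.
Little-endian stores the least-significant byte at the lowest address.
Reassemble most-significant byte first: 9D 6B → 0x9D6B.
Top bit is set, so as a signed 16-bit value this is 0x9D6B − 2^16 = -25237.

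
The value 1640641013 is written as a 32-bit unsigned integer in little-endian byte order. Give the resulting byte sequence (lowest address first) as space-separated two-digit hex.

1640641013 in hexadecimal, padded to 32 bits, is 0x61CA31F5.
Split into bytes (most-significant first): 61 CA 31 F5.
Little-endian stores the least-significant byte at the lowest address.
So at ascending addresses the bytes are F5 31 CA 61.

F5 31 CA 61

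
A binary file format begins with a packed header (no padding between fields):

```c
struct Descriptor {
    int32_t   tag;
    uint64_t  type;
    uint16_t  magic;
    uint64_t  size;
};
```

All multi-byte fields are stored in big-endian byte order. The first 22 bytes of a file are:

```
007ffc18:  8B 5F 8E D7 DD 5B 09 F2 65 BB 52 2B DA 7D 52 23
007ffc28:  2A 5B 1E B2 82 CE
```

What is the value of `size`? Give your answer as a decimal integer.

5918620906140369614

`size` follows `tag` (4 B), `type` (8 B), `magic` (2 B), so it starts at offset 4 + 8 + 2 = 14 and occupies 8 bytes.
Bytes at offsets 14..21: 52 23 2A 5B 1E B2 82 CE.
Big-endian stores the most-significant byte at the lowest address.
The bytes are already most-significant first: 0x52232A5B1EB282CE.
0x52232A5B1EB282CE = 5918620906140369614.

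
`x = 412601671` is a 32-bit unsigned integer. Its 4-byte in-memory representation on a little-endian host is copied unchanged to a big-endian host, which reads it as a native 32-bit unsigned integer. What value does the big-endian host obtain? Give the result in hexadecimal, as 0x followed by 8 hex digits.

0x47CD9718

412601671 in 32-bit hexadecimal is 0x1897CD47.
Stored little-endian, the bytes at ascending addresses are 47 CD 97 18.
Read back as big-endian, the last byte is least significant, giving 0x47CD9718.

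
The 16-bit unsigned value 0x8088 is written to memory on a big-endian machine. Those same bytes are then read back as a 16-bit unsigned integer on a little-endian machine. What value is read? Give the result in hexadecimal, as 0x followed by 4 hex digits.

Stored big-endian, the bytes at ascending addresses are 80 88.
Read back as little-endian, the first byte is least significant, giving 0x8880.

0x8880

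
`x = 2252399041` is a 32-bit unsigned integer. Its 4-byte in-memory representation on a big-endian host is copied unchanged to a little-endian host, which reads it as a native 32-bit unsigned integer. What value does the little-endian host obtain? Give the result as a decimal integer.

2252399041 in 32-bit hexadecimal is 0x8640E1C1.
Stored big-endian, the bytes at ascending addresses are 86 40 E1 C1.
Read back as little-endian, the first byte is least significant, giving 0xC1E14086.
0xC1E14086 = 3252764806.

3252764806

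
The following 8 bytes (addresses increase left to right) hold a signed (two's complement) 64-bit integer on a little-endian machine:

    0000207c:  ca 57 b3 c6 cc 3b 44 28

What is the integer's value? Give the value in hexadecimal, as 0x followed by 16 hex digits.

In little-endian order the low byte comes first in memory.
Reassemble most-significant byte first: 28 44 3B CC C6 B3 57 CA → 0x28443BCCC6B357CA.

0x28443BCCC6B357CA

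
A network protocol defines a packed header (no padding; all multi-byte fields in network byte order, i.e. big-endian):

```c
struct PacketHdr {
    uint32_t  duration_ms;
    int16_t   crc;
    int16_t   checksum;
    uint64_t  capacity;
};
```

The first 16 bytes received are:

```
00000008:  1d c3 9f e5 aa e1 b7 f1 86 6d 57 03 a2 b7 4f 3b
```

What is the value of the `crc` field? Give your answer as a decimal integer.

`crc` follows `duration_ms` (4 bytes), so it starts at byte offset 4 and occupies 2 bytes.
Bytes at offsets 4..5: AA E1.
Big-endian stores the most-significant byte at the lowest address.
The bytes are already most-significant first: 0xAAE1.
Top bit is set, so as a signed 16-bit value this is 0xAAE1 − 2^16 = -21791.

-21791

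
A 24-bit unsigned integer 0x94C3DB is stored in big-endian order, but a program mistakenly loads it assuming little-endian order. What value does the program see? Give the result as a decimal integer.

Stored big-endian, the bytes at ascending addresses are 94 C3 DB.
Read back as little-endian, the first byte is least significant, giving 0xDBC394.
0xDBC394 = 14402452.

14402452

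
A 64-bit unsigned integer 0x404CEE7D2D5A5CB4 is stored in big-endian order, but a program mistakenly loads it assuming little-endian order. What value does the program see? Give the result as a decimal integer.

Stored big-endian, the bytes at ascending addresses are 40 4C EE 7D 2D 5A 5C B4.
Read back as little-endian, the first byte is least significant, giving 0xB45C5A2D7DEE4C40.
0xB45C5A2D7DEE4C40 = 12996361776117206080.

12996361776117206080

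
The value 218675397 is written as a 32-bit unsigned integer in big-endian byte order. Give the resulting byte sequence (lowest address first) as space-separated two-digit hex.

0D 08 B8 C5

218675397 in hexadecimal, padded to 32 bits, is 0x0D08B8C5.
Split into bytes (most-significant first): 0D 08 B8 C5.
Big-endian stores the most-significant byte at the lowest address.
So the memory order matches the most-significant-first order: 0D 08 B8 C5.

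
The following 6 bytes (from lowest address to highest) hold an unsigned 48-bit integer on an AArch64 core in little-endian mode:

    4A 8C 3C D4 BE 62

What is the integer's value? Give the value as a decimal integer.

Little-endian: lowest address holds the least-significant byte.
Reassemble most-significant byte first: 62 BE D4 3C 8C 4A → 0x62BED43C8C4A.
0x62BED43C8C4A = 108571744046154.

108571744046154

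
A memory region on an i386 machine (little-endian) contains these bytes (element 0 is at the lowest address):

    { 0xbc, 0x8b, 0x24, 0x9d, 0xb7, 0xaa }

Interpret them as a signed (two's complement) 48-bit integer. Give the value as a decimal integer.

-93769384555588

Little-endian: lowest address holds the least-significant byte.
Reassemble most-significant byte first: AA B7 9D 24 8B BC → 0xAAB79D248BBC.
Top bit is set, so as a signed 48-bit value this is 0xAAB79D248BBC − 2^48 = -93769384555588.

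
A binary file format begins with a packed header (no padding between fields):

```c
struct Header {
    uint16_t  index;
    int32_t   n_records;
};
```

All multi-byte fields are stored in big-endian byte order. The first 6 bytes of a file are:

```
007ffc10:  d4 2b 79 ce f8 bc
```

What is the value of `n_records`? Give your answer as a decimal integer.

`n_records` follows `index` (2 bytes), so it starts at byte offset 2 and occupies 4 bytes.
Bytes at offsets 2..5: 79 CE F8 BC.
Big-endian: lowest address holds the most-significant byte.
The bytes are already most-significant first: 0x79CEF8BC.
0x79CEF8BC = 2043607228.

2043607228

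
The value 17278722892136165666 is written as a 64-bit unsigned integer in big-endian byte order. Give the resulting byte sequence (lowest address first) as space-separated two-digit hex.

EF CA 5A EC 7E 2F B1 22

17278722892136165666 in hexadecimal, padded to 64 bits, is 0xEFCA5AEC7E2FB122.
Split into bytes (most-significant first): EF CA 5A EC 7E 2F B1 22.
Big-endian: lowest address holds the most-significant byte.
So the memory order matches the most-significant-first order: EF CA 5A EC 7E 2F B1 22.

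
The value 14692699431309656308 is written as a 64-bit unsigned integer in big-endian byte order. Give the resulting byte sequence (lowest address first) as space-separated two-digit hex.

14692699431309656308 in hexadecimal, padded to 64 bits, is 0xCBE6F4499ACBC0F4.
Split into bytes (most-significant first): CB E6 F4 49 9A CB C0 F4.
Big-endian stores the most-significant byte at the lowest address.
So the memory order matches the most-significant-first order: CB E6 F4 49 9A CB C0 F4.

CB E6 F4 49 9A CB C0 F4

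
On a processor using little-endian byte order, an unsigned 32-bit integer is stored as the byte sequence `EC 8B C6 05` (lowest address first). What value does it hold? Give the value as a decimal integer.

Little-endian stores the least-significant byte at the lowest address.
Reassemble most-significant byte first: 05 C6 8B EC → 0x05C68BEC.
0x05C68BEC = 96898028.

96898028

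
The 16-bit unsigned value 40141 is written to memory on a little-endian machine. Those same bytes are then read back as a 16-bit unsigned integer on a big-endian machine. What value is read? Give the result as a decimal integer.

40141 in 16-bit hexadecimal is 0x9CCD.
Stored little-endian, the bytes at ascending addresses are CD 9C.
Read back as big-endian, the last byte is least significant, giving 0xCD9C.
0xCD9C = 52636.

52636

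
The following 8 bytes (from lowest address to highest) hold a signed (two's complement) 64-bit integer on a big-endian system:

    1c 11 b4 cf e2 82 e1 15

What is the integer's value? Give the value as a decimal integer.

2022596512617521429

Big-endian: lowest address holds the most-significant byte.
The bytes are already most-significant first: 0x1C11B4CFE282E115.
0x1C11B4CFE282E115 = 2022596512617521429.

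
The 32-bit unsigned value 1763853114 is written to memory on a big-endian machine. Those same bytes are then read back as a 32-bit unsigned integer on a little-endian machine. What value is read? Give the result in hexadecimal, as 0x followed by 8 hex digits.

0x3A432269

1763853114 in 32-bit hexadecimal is 0x6922433A.
Stored big-endian, the bytes at ascending addresses are 69 22 43 3A.
Read back as little-endian, the first byte is least significant, giving 0x3A432269.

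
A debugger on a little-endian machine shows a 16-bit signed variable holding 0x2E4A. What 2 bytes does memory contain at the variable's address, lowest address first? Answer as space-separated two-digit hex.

4A 2E

Split into bytes (most-significant first): 2E 4A.
Little-endian: lowest address holds the least-significant byte.
So at ascending addresses the bytes are 4A 2E.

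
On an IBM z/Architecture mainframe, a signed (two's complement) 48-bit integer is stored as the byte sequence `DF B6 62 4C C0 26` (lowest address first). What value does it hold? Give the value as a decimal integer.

-35500550471642

Big-endian stores the most-significant byte at the lowest address.
The bytes are already most-significant first: 0xDFB6624CC026.
Top bit is set, so as a signed 48-bit value this is 0xDFB6624CC026 − 2^48 = -35500550471642.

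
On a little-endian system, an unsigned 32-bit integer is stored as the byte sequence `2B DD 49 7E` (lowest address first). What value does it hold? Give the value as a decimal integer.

In little-endian order the low byte comes first in memory.
Reassemble most-significant byte first: 7E 49 DD 2B → 0x7E49DD2B.
0x7E49DD2B = 2118769963.

2118769963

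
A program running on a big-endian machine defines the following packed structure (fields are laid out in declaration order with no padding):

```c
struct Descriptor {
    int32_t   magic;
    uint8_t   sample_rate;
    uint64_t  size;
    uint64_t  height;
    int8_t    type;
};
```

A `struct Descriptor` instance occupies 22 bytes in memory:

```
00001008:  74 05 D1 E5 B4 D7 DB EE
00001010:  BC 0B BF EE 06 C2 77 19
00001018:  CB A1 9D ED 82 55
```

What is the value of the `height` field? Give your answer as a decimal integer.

14012697127967124866

`height` follows `magic` (4 B), `sample_rate` (1 B), `size` (8 B), so it starts at offset 4 + 1 + 8 = 13 and occupies 8 bytes.
Bytes at offsets 13..20: C2 77 19 CB A1 9D ED 82.
In big-endian order the high byte comes first in memory.
The bytes are already most-significant first: 0xC27719CBA19DED82.
0xC27719CBA19DED82 = 14012697127967124866.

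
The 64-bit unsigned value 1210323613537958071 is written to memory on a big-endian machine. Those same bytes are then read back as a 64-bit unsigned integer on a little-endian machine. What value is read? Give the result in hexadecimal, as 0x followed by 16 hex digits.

0xB77832F8E9EECB10

1210323613537958071 in 64-bit hexadecimal is 0x10CBEEE9F83278B7.
Stored big-endian, the bytes at ascending addresses are 10 CB EE E9 F8 32 78 B7.
Read back as little-endian, the first byte is least significant, giving 0xB77832F8E9EECB10.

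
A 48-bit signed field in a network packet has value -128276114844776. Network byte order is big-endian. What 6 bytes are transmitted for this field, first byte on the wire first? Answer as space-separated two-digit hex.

Two's complement of -128276114844776 in 48 bits: 128276114844776 = 0x74AA9C422C68; invert → 0x8B5563BDD397; add 1 → 0x8B5563BDD398.
Split into bytes (most-significant first): 8B 55 63 BD D3 98.
Big-endian: lowest address holds the most-significant byte.
So the memory order matches the most-significant-first order: 8B 55 63 BD D3 98.

8B 55 63 BD D3 98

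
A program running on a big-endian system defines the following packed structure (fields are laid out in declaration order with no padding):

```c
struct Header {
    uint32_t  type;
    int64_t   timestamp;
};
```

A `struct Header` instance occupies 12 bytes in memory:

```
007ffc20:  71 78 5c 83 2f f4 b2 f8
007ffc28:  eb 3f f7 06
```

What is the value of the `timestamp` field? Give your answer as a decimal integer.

3455583596268484358

`timestamp` follows `type` (4 bytes), so it starts at byte offset 4 and occupies 8 bytes.
Bytes at offsets 4..11: 2F F4 B2 F8 EB 3F F7 06.
Big-endian stores the most-significant byte at the lowest address.
The bytes are already most-significant first: 0x2FF4B2F8EB3FF706.
0x2FF4B2F8EB3FF706 = 3455583596268484358.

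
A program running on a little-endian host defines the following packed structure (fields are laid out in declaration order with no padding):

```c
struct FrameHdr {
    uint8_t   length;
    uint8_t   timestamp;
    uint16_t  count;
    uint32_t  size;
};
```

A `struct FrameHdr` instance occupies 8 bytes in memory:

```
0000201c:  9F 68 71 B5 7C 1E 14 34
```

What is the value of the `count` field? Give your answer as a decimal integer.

`count` follows `length` (1 B), `timestamp` (1 B), so it starts at offset 1 + 1 = 2 and occupies 2 bytes.
Bytes at offsets 2..3: 71 B5.
In little-endian order the low byte comes first in memory.
Reassemble most-significant byte first: B5 71 → 0xB571.
0xB571 = 46449.

46449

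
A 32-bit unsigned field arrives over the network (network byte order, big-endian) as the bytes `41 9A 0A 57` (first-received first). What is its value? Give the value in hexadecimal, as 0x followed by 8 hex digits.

Big-endian: lowest address holds the most-significant byte.
The bytes are already most-significant first: 0x419A0A57.

0x419A0A57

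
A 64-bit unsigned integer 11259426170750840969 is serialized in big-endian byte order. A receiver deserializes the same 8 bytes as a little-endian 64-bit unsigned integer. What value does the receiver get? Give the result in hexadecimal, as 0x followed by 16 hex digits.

11259426170750840969 in 64-bit hexadecimal is 0x9C41847282573089.
Stored big-endian, the bytes at ascending addresses are 9C 41 84 72 82 57 30 89.
Read back as little-endian, the first byte is least significant, giving 0x893057827284419C.

0x893057827284419C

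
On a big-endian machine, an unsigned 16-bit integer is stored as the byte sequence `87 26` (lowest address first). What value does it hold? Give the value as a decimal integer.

34598

Big-endian stores the most-significant byte at the lowest address.
The bytes are already most-significant first: 0x8726.
0x8726 = 34598.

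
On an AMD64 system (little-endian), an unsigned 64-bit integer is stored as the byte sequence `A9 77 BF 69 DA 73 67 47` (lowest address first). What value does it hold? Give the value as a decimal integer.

Little-endian stores the least-significant byte at the lowest address.
Reassemble most-significant byte first: 47 67 73 DA 69 BF 77 A9 → 0x476773DA69BF77A9.
0x476773DA69BF77A9 = 5145208481208301481.

5145208481208301481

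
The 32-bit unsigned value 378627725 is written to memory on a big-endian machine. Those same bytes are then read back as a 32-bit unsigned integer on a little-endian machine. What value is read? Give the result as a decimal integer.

378627725 in 32-bit hexadecimal is 0x1691668D.
Stored big-endian, the bytes at ascending addresses are 16 91 66 8D.
Read back as little-endian, the first byte is least significant, giving 0x8D669116.
0x8D669116 = 2372309270.

2372309270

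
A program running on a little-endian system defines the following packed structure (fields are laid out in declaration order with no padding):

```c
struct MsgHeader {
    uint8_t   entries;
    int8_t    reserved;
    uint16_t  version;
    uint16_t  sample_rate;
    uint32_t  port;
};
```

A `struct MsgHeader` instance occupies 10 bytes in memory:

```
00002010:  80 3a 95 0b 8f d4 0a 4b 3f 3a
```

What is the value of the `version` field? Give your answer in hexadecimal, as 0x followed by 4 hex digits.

`version` follows `entries` (1 B), `reserved` (1 B), so it starts at offset 1 + 1 = 2 and occupies 2 bytes.
Bytes at offsets 2..3: 95 0B.
In little-endian order the low byte comes first in memory.
Reassemble most-significant byte first: 0B 95 → 0x0B95.

0x0B95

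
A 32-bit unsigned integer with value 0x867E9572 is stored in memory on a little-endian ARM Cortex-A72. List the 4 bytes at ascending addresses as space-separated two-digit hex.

72 95 7E 86

Split into bytes (most-significant first): 86 7E 95 72.
Little-endian: lowest address holds the least-significant byte.
So at ascending addresses the bytes are 72 95 7E 86.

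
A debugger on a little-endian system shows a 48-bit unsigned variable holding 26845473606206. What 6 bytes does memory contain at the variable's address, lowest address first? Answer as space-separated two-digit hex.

26845473606206 in hexadecimal, padded to 48 bits, is 0x186A72EB0A3E.
Split into bytes (most-significant first): 18 6A 72 EB 0A 3E.
Little-endian: lowest address holds the least-significant byte.
So at ascending addresses the bytes are 3E 0A EB 72 6A 18.

3E 0A EB 72 6A 18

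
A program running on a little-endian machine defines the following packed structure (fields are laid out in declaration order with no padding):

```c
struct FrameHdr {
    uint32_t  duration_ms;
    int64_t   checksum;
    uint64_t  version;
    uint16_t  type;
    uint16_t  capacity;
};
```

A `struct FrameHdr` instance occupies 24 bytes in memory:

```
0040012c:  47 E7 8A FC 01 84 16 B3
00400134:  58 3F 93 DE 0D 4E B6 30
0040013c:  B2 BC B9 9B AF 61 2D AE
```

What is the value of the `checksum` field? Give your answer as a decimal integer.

`checksum` follows `duration_ms` (4 bytes), so it starts at byte offset 4 and occupies 8 bytes.
Bytes at offsets 4..11: 01 84 16 B3 58 3F 93 DE.
Little-endian: lowest address holds the least-significant byte.
Reassemble most-significant byte first: DE 93 3F 58 B3 16 84 01 → 0xDE933F58B3168401.
Top bit is set, so as a signed 64-bit value this is 0xDE933F58B3168401 − 2^64 = -2408511725518814207.

-2408511725518814207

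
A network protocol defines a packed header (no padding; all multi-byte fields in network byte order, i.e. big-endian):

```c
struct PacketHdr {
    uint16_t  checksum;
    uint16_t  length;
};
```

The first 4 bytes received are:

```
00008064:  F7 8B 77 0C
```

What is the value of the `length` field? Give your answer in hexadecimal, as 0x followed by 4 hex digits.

`length` follows `checksum` (2 bytes), so it starts at byte offset 2 and occupies 2 bytes.
Bytes at offsets 2..3: 77 0C.
In big-endian order the high byte comes first in memory.
The bytes are already most-significant first: 0x770C.

0x770C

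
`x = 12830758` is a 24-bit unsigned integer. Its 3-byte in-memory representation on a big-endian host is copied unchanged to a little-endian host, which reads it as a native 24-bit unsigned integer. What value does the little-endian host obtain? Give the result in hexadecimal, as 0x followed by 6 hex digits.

12830758 in 24-bit hexadecimal is 0xC3C826.
Stored big-endian, the bytes at ascending addresses are C3 C8 26.
Read back as little-endian, the first byte is least significant, giving 0x26C8C3.

0x26C8C3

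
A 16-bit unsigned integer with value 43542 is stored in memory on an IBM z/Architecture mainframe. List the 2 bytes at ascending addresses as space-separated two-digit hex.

AA 16

43542 in hexadecimal, padded to 16 bits, is 0xAA16.
Split into bytes (most-significant first): AA 16.
Big-endian: lowest address holds the most-significant byte.
So the memory order matches the most-significant-first order: AA 16.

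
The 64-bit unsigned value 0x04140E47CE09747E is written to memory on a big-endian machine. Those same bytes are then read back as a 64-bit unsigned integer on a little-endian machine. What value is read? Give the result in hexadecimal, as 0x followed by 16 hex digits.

0x7E7409CE470E1404

Stored big-endian, the bytes at ascending addresses are 04 14 0E 47 CE 09 74 7E.
Read back as little-endian, the first byte is least significant, giving 0x7E7409CE470E1404.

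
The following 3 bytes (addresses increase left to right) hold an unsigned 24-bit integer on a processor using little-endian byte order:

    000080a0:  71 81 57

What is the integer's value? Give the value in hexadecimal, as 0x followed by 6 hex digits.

Little-endian stores the least-significant byte at the lowest address.
Reassemble most-significant byte first: 57 81 71 → 0x578171.

0x578171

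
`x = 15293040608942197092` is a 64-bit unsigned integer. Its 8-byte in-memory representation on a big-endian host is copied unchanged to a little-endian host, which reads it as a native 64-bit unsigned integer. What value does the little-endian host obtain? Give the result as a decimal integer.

15293040608942197092 in 64-bit hexadecimal is 0xD43BCB68679F8964.
Stored big-endian, the bytes at ascending addresses are D4 3B CB 68 67 9F 89 64.
Read back as little-endian, the first byte is least significant, giving 0x64899F6768CB3BD4.
0x64899F6768CB3BD4 = 7244496742090750932.

7244496742090750932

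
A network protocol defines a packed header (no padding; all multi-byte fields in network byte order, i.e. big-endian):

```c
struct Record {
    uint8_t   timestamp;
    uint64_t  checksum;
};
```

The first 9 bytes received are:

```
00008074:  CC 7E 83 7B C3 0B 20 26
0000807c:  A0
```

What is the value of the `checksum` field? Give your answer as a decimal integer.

9116266148363511456

`checksum` follows `timestamp` (1 byte), so it starts at byte offset 1 and occupies 8 bytes.
Bytes at offsets 1..8: 7E 83 7B C3 0B 20 26 A0.
In big-endian order the high byte comes first in memory.
The bytes are already most-significant first: 0x7E837BC30B2026A0.
0x7E837BC30B2026A0 = 9116266148363511456.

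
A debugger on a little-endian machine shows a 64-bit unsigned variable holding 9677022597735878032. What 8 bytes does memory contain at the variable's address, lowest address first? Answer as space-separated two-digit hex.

90 8D 79 15 C8 B0 4B 86

9677022597735878032 in hexadecimal, padded to 64 bits, is 0x864BB0C815798D90.
Split into bytes (most-significant first): 86 4B B0 C8 15 79 8D 90.
Little-endian stores the least-significant byte at the lowest address.
So at ascending addresses the bytes are 90 8D 79 15 C8 B0 4B 86.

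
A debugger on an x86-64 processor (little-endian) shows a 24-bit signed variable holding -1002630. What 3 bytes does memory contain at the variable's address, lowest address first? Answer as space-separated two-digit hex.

Two's complement of -1002630 in 24 bits: 1002630 = 0x0F4C86; invert → 0xF0B379; add 1 → 0xF0B37A.
Split into bytes (most-significant first): F0 B3 7A.
Little-endian: lowest address holds the least-significant byte.
So at ascending addresses the bytes are 7A B3 F0.

7A B3 F0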